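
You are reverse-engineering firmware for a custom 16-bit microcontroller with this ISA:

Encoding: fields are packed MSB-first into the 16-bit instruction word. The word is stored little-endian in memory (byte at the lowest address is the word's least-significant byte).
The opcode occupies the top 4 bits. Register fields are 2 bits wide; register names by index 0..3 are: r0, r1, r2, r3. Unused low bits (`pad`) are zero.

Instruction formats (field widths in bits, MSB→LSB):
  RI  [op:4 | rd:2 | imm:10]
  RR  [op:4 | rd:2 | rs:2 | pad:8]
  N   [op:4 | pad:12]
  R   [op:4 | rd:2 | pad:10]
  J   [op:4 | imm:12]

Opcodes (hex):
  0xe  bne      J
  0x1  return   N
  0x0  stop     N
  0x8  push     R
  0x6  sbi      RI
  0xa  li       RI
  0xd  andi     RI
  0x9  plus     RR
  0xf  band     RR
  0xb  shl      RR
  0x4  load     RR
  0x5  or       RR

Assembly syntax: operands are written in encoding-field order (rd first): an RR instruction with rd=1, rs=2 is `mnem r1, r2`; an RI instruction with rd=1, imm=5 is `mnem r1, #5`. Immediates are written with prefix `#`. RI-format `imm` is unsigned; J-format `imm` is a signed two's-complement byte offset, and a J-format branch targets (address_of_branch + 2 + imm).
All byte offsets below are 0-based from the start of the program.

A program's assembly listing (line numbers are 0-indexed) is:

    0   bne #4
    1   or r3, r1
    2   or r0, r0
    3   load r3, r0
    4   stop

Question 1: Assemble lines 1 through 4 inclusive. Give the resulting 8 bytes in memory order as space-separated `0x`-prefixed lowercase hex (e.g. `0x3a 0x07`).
0x00 0x5d 0x00 0x50 0x00 0x4c 0x00 0x00

L1: or op=0x5:4|rd=3:2|rs=1:2|pad=0:8 ⇒ 0x5d00 ⇒ little 00 5d
L2: or op=0x5:4|rd=0:2|rs=0:2|pad=0:8 ⇒ 0x5000 ⇒ little 00 50
L3: load op=0x4:4|rd=3:2|rs=0:2|pad=0:8 ⇒ 0x4c00 ⇒ little 00 4c
L4: stop op=0x0:4|pad=0:12 ⇒ 0x0000 ⇒ little 00 00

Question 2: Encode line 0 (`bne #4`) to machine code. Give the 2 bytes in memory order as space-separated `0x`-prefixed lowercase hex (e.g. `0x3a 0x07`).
0x04 0xe0

line 0 (bne): pack op=0xe:4|imm=4:12 = 0xe004; little→ 04 e0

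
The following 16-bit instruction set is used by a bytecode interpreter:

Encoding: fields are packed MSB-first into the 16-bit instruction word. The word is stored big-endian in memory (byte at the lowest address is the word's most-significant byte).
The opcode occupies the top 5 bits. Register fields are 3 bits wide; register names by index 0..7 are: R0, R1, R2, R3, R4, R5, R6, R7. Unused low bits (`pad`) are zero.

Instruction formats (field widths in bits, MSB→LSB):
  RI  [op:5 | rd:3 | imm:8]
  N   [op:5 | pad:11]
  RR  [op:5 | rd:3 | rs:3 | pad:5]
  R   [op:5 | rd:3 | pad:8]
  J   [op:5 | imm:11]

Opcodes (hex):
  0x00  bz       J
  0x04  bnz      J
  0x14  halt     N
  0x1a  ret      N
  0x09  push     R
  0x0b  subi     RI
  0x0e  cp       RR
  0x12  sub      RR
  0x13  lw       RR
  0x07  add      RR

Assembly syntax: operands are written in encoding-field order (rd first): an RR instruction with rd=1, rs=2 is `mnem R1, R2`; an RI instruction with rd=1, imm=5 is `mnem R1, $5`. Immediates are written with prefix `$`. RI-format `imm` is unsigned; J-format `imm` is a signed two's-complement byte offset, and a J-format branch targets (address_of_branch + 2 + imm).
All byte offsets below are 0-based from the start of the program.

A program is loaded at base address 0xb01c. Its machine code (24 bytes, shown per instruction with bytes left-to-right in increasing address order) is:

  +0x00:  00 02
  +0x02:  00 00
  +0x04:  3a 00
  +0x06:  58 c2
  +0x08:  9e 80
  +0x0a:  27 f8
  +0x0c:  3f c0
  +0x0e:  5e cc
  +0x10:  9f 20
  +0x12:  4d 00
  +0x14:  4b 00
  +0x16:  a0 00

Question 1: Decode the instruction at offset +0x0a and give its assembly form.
bnz $-8

+0x0a: 27 f8 ⇒ word 0x27f8 (big)
  opcode bits[15:11]=0x4: bnz/J
  [10:0] imm=2040 (s11→-8) = $-8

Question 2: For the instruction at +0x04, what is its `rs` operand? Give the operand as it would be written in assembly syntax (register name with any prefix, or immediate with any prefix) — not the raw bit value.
+0x04: 3a 00 ⇒ word 0x3a00 (big)
  opcode bits[15:11]=0x7: add/RR
  rd: (w>>8)&0x7=0x2 → R2
  rs: (w>>5)&0x7=0x0 → R0

R0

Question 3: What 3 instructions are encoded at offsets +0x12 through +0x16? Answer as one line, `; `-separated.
off 0x12: read 4d 00 as big → 0x4d00
  top 5b → 0x9 → push [R]
  rd@[10:8]=0x5 ⇒ R5
off 0x14: read 4b 00 as big → 0x4b00
  top 5b → 0x9 → push [R]
  rd@[10:8]=0x3 ⇒ R3
off 0x16: read a0 00 as big → 0xa000
  top 5b → 0x14 → halt [N]

push R5; push R3; halt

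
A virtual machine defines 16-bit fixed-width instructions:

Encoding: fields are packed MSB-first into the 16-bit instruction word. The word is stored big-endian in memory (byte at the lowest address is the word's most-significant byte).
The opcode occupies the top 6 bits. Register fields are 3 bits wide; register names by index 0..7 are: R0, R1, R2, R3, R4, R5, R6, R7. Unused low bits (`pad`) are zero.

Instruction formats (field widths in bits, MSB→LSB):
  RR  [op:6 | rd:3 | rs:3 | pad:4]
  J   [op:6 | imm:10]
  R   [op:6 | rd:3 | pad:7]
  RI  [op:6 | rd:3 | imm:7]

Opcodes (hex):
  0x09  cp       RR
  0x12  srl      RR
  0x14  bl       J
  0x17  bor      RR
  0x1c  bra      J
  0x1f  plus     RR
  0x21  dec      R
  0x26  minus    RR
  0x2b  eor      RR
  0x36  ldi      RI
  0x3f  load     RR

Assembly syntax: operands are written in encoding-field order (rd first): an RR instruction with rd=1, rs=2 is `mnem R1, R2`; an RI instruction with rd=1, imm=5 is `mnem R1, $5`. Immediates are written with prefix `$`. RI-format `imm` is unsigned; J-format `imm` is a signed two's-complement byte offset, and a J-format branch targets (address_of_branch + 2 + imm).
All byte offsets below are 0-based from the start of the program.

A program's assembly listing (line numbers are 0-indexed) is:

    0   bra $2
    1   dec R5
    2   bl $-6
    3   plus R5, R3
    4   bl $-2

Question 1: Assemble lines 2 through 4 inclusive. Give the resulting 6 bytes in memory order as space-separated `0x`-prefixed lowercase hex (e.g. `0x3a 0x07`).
2. bl fields op=0x14:6|imm=-6:10 → word 53fah → 53 fa
3. plus fields op=0x1f:6|rd=5:3|rs=3:3|pad=0:4 → word 7eb0h → 7e b0
4. bl fields op=0x14:6|imm=-2:10 → word 53feh → 53 fe

0x53 0xfa 0x7e 0xb0 0x53 0xfe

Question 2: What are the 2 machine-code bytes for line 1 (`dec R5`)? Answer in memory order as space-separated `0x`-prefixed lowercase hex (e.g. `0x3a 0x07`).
0x86 0x80

1. dec fields op=0x21:6|rd=5:3|pad=0:7 → word 8680h → 86 80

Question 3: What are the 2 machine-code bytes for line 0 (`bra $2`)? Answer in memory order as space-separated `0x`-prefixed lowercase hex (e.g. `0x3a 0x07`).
0x70 0x02

0. bra fields op=0x1c:6|imm=2:10 → word 7002h → 70 02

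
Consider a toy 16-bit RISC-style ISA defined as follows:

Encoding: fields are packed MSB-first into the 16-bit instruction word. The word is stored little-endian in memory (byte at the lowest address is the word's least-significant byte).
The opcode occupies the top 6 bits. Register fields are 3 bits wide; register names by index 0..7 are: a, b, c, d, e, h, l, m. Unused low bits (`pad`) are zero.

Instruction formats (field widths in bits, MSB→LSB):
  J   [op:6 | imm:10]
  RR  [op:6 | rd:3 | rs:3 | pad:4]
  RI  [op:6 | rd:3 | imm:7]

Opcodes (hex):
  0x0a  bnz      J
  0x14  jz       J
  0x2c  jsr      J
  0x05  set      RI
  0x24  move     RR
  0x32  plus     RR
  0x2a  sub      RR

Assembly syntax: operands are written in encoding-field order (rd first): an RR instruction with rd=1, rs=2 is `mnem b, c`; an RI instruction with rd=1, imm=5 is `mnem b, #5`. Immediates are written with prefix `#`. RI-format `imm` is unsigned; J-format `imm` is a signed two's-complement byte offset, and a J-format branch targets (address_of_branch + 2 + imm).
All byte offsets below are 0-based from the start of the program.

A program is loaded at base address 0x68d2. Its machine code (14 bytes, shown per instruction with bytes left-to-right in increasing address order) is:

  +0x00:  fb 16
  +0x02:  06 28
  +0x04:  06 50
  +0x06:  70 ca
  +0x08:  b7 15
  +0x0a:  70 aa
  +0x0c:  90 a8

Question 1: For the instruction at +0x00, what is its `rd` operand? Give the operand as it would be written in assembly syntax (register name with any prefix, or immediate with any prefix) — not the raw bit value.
h

+0x00: fb 16 ⇒ word 0x16fb (little)
  opcode bits[15:10]=0x5: set/RI
  [9:7] rd=5 = h
  [6:0] imm=123 = #123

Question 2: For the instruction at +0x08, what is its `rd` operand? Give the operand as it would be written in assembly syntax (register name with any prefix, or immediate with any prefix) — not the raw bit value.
d

[08] b7 15 → 0x15b7
  opcode bits[15:10]=0x5: set/RI
  [9:7] rd=3 = d
  [6:0] imm=55 = #55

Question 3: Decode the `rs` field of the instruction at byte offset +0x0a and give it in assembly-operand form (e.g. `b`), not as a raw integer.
m

@+0a  little-endian(70 aa) = 0xaa70
  opcode bits[15:10]=0x2a: sub/RR
  [9:7] rd=4 = e
  [6:4] rs=7 = m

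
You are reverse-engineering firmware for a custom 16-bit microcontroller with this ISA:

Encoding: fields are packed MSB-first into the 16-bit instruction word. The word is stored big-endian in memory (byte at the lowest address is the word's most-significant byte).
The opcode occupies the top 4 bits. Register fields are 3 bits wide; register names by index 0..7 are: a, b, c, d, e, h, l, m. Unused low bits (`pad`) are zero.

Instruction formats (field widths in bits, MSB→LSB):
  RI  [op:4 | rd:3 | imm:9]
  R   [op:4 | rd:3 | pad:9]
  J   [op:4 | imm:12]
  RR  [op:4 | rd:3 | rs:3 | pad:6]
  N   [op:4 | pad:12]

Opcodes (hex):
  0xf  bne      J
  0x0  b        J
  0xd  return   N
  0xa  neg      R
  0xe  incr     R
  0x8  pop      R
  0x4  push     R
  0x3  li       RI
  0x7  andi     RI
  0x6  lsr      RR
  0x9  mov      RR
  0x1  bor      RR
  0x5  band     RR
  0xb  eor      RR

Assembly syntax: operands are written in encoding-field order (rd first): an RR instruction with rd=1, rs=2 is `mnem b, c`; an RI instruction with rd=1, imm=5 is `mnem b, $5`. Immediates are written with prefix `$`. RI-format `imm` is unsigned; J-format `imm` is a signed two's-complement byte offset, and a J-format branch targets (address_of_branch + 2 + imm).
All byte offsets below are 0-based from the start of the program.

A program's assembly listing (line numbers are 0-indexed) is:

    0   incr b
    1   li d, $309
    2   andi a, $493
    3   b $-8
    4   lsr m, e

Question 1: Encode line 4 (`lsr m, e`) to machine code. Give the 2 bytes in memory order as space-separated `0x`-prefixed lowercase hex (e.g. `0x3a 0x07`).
0x6f 0x00

4. lsr fields op=0x6:4|rd=7:3|rs=4:3|pad=0:6 → word 6f00h → 6f 00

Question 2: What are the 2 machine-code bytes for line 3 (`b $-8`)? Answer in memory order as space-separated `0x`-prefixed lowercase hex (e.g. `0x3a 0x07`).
0x0f 0xf8

line 3 (b): pack op=0x0:4|imm=-8:12 = 0x0ff8; big→ 0f f8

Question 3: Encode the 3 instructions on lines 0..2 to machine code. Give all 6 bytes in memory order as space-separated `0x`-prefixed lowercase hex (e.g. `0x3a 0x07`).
0xe2 0x00 0x37 0x35 0x71 0xed

line 0 (incr): pack op=0xe:4|rd=1:3|pad=0:9 = 0xe200; big→ e2 00
line 1 (li): pack op=0x3:4|rd=3:3|imm=309:9 = 0x3735; big→ 37 35
line 2 (andi): pack op=0x7:4|rd=0:3|imm=493:9 = 0x71ed; big→ 71 ed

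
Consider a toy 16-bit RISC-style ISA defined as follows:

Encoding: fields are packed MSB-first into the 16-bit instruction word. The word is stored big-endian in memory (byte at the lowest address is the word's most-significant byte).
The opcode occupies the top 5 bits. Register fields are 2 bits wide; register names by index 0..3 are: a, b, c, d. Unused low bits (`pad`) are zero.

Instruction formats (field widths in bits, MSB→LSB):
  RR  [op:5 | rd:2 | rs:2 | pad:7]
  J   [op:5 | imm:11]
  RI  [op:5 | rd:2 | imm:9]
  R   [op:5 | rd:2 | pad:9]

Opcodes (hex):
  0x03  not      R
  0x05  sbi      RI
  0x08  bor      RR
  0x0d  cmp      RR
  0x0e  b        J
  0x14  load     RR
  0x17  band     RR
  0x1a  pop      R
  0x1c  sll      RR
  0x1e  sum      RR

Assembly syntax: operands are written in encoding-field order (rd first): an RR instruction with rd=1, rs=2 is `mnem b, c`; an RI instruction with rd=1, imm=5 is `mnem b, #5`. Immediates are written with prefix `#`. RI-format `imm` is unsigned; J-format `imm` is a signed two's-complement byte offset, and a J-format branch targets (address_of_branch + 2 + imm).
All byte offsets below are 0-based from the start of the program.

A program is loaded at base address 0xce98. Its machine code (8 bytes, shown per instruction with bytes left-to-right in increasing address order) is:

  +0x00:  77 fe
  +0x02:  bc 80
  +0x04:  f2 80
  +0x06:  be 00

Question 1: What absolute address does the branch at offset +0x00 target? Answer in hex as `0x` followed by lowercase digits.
@+00  big-endian(77 fe) = 0x77fe
  opcode bits[15:11]=0xe: b/J
  imm: (w>>0)&0x7ff=0x7fe (s11→-2) → #-2
  target = base 0xce98 + off 0x00 + 2 + imm -2 = 0xce98

0xce98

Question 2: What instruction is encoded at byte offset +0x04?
sum b, b

+0x04: f2 80 ⇒ word 0xf280 (big)
  top 5b → 0x1e → sum [RR]
  rd@[10:9]=0x1 ⇒ b
  rs@[8:7]=0x1 ⇒ b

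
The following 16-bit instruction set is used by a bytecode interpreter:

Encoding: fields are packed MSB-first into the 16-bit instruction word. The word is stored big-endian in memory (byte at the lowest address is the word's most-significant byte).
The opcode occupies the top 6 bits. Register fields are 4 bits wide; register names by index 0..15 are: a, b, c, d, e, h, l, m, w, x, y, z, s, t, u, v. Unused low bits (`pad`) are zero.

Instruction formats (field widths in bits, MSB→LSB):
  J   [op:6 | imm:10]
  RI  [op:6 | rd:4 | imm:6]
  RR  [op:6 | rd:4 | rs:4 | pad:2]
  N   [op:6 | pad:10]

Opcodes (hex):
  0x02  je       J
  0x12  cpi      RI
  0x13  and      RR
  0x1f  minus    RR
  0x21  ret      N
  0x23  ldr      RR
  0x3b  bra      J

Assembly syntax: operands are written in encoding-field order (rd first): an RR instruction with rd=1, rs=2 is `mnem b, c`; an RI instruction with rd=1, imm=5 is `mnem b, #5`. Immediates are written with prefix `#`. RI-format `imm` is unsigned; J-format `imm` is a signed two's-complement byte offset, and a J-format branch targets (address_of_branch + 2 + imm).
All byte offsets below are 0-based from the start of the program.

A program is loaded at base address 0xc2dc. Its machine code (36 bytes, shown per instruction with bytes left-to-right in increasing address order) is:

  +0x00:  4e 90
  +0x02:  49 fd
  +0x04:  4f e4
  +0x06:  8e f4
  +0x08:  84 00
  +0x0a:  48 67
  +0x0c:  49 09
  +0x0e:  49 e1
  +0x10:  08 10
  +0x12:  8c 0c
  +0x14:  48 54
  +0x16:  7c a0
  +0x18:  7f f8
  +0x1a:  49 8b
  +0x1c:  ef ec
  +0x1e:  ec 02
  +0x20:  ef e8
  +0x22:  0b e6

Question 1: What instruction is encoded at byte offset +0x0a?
@+0a  big-endian(48 67) = 0x4867
  opcode bits[15:10]=0x12: cpi/RI
  rd: (w>>6)&0xf=0x1 → b
  imm: (w>>0)&0x3f=0x27 → #39

cpi b, #39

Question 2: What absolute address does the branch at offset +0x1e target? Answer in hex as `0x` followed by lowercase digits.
[1e] ec 02 → 0xec02
  op=0xec02>>10=0x3b ⇒ bra (J)
  [9:0] imm=2 = #2
  target = base 0xc2dc + off 0x1e + 2 + imm 2 = 0xc2fe

0xc2fe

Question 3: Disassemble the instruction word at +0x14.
cpi b, #20

[14] 48 54 → 0x4854
  op=0x4854>>10=0x12 ⇒ cpi (RI)
  rd@[9:6]=0x1 ⇒ b
  imm@[5:0]=0x14 ⇒ #20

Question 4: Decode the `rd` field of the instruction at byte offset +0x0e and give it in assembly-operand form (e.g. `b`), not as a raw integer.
[0e] 49 e1 → 0x49e1
  top 6b → 0x12 → cpi [RI]
  [9:6] rd=7 = m
  [5:0] imm=33 = #33

m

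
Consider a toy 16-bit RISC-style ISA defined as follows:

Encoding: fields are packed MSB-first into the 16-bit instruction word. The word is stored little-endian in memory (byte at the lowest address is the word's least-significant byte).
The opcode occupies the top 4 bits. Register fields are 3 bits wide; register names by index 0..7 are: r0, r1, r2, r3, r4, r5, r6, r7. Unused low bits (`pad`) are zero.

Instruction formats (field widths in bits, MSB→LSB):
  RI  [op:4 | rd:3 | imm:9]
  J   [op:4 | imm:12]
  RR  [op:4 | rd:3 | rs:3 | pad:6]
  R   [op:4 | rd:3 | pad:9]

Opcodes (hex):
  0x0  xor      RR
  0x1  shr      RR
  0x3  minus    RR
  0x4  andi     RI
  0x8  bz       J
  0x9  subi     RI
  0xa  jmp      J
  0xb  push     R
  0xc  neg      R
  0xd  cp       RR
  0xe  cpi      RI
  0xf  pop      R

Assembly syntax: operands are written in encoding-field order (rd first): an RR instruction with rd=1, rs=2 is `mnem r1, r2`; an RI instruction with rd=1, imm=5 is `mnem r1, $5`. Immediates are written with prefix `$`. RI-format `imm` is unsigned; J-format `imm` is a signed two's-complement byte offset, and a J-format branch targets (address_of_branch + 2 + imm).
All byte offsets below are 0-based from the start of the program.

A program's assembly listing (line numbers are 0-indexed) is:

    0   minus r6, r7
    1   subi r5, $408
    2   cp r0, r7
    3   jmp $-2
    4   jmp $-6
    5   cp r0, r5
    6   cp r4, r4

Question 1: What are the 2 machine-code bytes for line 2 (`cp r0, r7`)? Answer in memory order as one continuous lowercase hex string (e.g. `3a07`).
line 2 (cp): pack op=0xd:4|rd=0:3|rs=7:3|pad=0:6 = 0xd1c0; little→ c0 d1

c0d1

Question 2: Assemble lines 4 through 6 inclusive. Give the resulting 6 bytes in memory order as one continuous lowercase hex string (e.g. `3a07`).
4. jmp fields op=0xa:4|imm=-6:12 → word affah → fa af
5. cp fields op=0xd:4|rd=0:3|rs=5:3|pad=0:6 → word d140h → 40 d1
6. cp fields op=0xd:4|rd=4:3|rs=4:3|pad=0:6 → word d900h → 00 d9

faaf40d100d9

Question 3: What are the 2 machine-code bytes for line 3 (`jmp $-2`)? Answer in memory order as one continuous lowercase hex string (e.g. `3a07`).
line 3 (jmp): pack op=0xa:4|imm=-2:12 = 0xaffe; little→ fe af

feaf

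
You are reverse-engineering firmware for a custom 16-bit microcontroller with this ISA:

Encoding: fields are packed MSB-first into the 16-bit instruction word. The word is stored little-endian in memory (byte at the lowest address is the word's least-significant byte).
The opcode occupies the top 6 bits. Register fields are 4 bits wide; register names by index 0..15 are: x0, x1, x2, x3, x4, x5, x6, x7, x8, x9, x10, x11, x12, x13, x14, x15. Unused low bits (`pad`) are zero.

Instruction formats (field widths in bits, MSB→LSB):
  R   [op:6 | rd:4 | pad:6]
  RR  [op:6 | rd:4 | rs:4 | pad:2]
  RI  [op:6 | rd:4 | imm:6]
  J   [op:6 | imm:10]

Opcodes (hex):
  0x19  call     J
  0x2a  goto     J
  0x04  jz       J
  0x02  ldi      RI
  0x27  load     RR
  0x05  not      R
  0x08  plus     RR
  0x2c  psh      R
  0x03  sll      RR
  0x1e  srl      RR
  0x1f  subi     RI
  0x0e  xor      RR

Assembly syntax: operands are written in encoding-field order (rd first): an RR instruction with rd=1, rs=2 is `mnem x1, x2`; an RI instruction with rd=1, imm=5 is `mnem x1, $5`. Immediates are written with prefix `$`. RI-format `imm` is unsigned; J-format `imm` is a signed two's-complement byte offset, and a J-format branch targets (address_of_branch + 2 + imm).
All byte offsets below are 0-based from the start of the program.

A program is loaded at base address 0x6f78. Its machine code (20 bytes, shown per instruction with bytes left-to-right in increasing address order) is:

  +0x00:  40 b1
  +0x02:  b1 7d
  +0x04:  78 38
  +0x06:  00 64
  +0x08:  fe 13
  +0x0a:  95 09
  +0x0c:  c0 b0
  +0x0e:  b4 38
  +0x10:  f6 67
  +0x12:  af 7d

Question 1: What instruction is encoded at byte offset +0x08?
jz $-2

[08] fe 13 → 0x13fe
  op=0x13fe>>10=0x4 ⇒ jz (J)
  [9:0] imm=1022 (s10→-2) = $-2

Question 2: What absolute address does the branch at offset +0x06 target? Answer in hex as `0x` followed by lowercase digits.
0x6f80

@+06  little-endian(00 64) = 0x6400
  op=0x6400>>10=0x19 ⇒ call (J)
  [9:0] imm=0 = $0
  target = base 0x6f78 + off 0x06 + 2 + imm 0 = 0x6f80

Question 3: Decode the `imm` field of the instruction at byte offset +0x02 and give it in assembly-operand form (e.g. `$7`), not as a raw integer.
$49

[02] b1 7d → 0x7db1
  opcode bits[15:10]=0x1f: subi/RI
  rd@[9:6]=0x6 ⇒ x6
  imm@[5:0]=0x31 ⇒ $49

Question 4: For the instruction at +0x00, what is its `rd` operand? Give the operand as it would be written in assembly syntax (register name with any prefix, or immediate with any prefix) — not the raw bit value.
x5

+0x00: 40 b1 ⇒ word 0xb140 (little)
  op=0xb140>>10=0x2c ⇒ psh (R)
  [9:6] rd=5 = x5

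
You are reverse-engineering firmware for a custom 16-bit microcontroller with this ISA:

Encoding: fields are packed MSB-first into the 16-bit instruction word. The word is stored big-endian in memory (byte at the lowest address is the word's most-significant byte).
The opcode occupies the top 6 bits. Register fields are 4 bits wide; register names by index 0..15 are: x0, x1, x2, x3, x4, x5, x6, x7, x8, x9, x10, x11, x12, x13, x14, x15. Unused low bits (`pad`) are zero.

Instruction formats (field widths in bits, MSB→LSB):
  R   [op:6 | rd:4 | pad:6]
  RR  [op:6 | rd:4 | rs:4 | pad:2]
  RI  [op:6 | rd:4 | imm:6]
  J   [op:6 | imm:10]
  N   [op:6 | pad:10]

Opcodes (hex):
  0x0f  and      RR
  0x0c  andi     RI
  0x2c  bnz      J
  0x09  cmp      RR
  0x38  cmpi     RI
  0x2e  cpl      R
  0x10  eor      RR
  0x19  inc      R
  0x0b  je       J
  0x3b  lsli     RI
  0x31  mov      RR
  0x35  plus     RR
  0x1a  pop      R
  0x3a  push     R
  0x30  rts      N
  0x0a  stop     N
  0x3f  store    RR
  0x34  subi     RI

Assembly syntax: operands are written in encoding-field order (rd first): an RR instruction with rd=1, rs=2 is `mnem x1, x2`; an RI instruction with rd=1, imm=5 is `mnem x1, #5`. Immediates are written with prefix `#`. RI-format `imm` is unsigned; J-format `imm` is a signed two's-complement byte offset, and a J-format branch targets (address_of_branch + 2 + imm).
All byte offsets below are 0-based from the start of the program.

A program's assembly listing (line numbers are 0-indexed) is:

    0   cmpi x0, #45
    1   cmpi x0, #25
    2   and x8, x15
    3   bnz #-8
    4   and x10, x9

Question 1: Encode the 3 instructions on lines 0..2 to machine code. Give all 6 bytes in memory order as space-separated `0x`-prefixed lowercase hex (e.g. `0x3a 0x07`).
L0: cmpi op=0x38:6|rd=0:4|imm=45:6 ⇒ 0xe02d ⇒ big e0 2d
L1: cmpi op=0x38:6|rd=0:4|imm=25:6 ⇒ 0xe019 ⇒ big e0 19
L2: and op=0xf:6|rd=8:4|rs=15:4|pad=0:2 ⇒ 0x3e3c ⇒ big 3e 3c

0xe0 0x2d 0xe0 0x19 0x3e 0x3c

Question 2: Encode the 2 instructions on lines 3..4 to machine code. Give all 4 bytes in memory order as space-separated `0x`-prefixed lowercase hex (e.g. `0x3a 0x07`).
L3: bnz op=0x2c:6|imm=-8:10 ⇒ 0xb3f8 ⇒ big b3 f8
L4: and op=0xf:6|rd=10:4|rs=9:4|pad=0:2 ⇒ 0x3ea4 ⇒ big 3e a4

0xb3 0xf8 0x3e 0xa4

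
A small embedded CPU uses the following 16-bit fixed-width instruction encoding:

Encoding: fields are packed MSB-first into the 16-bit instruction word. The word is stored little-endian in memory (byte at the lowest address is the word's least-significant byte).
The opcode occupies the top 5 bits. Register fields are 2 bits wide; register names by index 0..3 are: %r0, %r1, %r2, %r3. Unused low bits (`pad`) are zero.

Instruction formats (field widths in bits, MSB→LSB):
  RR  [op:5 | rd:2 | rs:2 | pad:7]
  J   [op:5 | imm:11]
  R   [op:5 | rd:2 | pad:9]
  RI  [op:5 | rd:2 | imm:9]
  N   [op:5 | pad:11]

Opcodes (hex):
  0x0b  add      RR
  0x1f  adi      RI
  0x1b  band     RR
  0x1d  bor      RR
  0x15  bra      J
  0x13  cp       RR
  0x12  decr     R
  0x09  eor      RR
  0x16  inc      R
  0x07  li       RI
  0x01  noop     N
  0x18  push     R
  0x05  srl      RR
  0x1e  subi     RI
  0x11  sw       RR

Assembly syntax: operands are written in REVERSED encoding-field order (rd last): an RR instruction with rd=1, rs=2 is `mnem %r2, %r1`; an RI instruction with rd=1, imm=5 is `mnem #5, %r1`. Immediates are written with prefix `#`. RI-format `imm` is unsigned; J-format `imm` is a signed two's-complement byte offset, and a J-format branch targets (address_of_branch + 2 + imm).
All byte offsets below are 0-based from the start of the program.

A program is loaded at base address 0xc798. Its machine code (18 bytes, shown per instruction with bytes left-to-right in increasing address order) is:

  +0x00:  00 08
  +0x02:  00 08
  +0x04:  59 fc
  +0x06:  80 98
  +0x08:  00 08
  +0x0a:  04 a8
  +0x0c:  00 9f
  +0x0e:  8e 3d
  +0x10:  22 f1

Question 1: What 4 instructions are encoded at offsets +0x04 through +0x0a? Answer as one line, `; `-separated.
adi #89, %r2; cp %r1, %r0; noop; bra #4

off 0x04: read 59 fc as little → 0xfc59
  opcode bits[15:11]=0x1f: adi/RI
  rd@[10:9]=0x2 ⇒ %r2
  imm@[8:0]=0x59 ⇒ #89
off 0x06: read 80 98 as little → 0x9880
  opcode bits[15:11]=0x13: cp/RR
  rd@[10:9]=0x0 ⇒ %r0
  rs@[8:7]=0x1 ⇒ %r1
off 0x08: read 00 08 as little → 0x0800
  opcode bits[15:11]=0x1: noop/N
off 0x0a: read 04 a8 as little → 0xa804
  opcode bits[15:11]=0x15: bra/J
  imm@[10:0]=0x4 ⇒ #4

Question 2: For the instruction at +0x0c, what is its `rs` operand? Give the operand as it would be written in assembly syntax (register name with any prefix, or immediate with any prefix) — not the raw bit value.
%r2

[0c] 00 9f → 0x9f00
  top 5b → 0x13 → cp [RR]
  rd: (w>>9)&0x3=0x3 → %r3
  rs: (w>>7)&0x3=0x2 → %r2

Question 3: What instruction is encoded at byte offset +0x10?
[10] 22 f1 → 0xf122
  op=0xf122>>11=0x1e ⇒ subi (RI)
  rd@[10:9]=0x0 ⇒ %r0
  imm@[8:0]=0x122 ⇒ #290

subi #290, %r0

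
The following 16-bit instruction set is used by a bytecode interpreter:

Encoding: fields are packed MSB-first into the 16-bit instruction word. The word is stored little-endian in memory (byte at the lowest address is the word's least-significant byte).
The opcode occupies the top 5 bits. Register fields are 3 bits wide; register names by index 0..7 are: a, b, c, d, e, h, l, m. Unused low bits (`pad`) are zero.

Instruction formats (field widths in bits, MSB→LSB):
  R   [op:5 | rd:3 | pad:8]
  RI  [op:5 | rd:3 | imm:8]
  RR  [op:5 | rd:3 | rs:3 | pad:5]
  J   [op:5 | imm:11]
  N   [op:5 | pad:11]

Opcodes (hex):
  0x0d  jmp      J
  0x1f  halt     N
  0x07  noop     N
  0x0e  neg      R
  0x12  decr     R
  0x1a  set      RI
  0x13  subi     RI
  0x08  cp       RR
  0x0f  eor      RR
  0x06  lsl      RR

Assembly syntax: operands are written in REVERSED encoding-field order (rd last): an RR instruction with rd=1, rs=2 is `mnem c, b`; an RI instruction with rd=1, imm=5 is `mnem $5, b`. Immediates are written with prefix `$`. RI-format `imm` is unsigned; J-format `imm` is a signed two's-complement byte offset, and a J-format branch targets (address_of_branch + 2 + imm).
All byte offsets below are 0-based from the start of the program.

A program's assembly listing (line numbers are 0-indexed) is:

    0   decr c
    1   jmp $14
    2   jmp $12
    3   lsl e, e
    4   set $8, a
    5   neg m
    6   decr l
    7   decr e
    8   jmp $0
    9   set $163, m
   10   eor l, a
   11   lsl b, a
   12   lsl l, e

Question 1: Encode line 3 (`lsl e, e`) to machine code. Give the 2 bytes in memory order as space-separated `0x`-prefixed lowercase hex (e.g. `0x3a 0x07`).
0x80 0x34

3. lsl fields op=0x6:5|rd=4:3|rs=4:3|pad=0:5 → word 3480h → 80 34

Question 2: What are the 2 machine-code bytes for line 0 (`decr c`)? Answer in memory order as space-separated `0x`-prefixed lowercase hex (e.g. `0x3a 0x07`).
0x00 0x92

L0: decr op=0x12:5|rd=2:3|pad=0:8 ⇒ 0x9200 ⇒ little 00 92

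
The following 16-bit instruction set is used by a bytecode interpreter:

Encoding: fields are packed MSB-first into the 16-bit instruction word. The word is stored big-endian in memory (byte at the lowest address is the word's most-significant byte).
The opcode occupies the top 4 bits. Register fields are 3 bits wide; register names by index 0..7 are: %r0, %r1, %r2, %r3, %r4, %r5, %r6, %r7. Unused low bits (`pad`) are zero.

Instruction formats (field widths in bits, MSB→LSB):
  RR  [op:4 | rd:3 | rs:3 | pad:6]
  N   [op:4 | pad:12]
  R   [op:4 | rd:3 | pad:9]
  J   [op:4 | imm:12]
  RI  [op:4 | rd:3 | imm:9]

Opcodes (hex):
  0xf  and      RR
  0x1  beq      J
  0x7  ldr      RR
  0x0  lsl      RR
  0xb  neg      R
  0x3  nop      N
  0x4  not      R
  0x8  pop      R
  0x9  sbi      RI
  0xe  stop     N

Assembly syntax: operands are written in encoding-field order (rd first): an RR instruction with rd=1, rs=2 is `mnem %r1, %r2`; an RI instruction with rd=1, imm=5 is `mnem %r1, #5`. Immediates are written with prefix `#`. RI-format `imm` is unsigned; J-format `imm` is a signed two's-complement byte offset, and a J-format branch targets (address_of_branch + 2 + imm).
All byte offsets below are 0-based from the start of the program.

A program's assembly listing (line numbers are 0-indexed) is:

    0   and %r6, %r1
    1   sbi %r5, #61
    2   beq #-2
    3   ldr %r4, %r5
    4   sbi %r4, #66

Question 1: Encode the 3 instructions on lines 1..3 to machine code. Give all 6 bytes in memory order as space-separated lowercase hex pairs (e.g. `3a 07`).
9a 3d 1f fe 79 40

L1: sbi op=0x9:4|rd=5:3|imm=61:9 ⇒ 0x9a3d ⇒ big 9a 3d
L2: beq op=0x1:4|imm=-2:12 ⇒ 0x1ffe ⇒ big 1f fe
L3: ldr op=0x7:4|rd=4:3|rs=5:3|pad=0:6 ⇒ 0x7940 ⇒ big 79 40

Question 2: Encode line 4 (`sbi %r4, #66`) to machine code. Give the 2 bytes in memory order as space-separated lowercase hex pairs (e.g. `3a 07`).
4. sbi fields op=0x9:4|rd=4:3|imm=66:9 → word 9842h → 98 42

98 42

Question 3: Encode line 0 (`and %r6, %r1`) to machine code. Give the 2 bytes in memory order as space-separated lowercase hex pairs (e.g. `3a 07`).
L0: and op=0xf:4|rd=6:3|rs=1:3|pad=0:6 ⇒ 0xfc40 ⇒ big fc 40

fc 40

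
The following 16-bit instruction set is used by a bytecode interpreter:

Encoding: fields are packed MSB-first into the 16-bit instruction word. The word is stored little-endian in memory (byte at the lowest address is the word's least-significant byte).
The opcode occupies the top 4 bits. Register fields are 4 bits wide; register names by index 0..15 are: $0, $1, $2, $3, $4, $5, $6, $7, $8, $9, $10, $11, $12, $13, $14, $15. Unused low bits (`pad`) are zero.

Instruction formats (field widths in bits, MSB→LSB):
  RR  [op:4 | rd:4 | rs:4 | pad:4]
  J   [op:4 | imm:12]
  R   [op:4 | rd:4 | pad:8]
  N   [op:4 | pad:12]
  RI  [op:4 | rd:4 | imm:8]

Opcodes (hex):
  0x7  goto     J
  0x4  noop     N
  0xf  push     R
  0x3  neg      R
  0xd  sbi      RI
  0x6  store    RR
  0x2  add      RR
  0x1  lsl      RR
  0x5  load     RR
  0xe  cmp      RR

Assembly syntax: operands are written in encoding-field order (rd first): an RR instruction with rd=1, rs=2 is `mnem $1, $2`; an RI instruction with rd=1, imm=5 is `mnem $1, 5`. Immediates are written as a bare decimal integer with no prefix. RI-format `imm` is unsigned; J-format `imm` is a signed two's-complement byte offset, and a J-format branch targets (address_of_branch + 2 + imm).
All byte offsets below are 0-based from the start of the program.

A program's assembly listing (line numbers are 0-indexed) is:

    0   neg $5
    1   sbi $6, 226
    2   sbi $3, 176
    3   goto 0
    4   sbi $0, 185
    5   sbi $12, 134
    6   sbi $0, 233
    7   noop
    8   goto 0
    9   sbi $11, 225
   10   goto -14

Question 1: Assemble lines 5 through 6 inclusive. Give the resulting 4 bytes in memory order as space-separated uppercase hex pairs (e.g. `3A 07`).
5. sbi fields op=0xd:4|rd=12:4|imm=134:8 → word dc86h → 86 dc
6. sbi fields op=0xd:4|rd=0:4|imm=233:8 → word d0e9h → e9 d0

86 DC E9 D0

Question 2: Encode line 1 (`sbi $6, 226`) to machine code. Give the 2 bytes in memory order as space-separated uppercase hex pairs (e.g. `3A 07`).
E2 D6

L1: sbi op=0xd:4|rd=6:4|imm=226:8 ⇒ 0xd6e2 ⇒ little e2 d6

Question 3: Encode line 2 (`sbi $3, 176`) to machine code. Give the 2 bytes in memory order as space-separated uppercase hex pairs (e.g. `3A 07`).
2. sbi fields op=0xd:4|rd=3:4|imm=176:8 → word d3b0h → b0 d3

B0 D3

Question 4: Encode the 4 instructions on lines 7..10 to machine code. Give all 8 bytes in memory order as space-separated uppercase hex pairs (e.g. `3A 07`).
00 40 00 70 E1 DB F2 7F

line 7 (noop): pack op=0x4:4|pad=0:12 = 0x4000; little→ 00 40
line 8 (goto): pack op=0x7:4|imm=0:12 = 0x7000; little→ 00 70
line 9 (sbi): pack op=0xd:4|rd=11:4|imm=225:8 = 0xdbe1; little→ e1 db
line 10 (goto): pack op=0x7:4|imm=-14:12 = 0x7ff2; little→ f2 7f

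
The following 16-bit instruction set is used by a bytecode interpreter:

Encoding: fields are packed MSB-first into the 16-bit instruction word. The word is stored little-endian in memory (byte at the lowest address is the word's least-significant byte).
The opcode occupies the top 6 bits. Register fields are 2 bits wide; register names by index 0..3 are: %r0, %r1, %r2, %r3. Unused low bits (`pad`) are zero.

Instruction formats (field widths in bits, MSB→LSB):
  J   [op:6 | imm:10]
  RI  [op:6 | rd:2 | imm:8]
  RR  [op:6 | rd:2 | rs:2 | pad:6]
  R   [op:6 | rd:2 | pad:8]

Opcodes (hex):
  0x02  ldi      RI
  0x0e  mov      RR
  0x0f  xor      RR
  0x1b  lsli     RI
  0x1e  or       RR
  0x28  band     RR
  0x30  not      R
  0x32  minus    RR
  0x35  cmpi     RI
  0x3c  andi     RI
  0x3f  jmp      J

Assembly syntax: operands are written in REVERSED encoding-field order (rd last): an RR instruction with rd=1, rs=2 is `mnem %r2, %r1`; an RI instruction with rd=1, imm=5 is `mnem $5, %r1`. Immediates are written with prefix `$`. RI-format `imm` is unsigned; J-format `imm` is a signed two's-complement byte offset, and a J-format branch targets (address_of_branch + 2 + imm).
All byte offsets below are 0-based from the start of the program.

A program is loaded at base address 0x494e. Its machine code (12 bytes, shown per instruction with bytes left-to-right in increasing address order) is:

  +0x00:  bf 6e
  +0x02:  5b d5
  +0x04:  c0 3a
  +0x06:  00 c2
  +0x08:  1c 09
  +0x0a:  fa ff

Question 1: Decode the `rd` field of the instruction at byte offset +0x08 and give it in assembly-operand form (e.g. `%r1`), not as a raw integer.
[08] 1c 09 → 0x091c
  top 6b → 0x2 → ldi [RI]
  [9:8] rd=1 = %r1
  [7:0] imm=28 = $28

%r1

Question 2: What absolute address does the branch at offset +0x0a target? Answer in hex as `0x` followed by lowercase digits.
0x4954

+0x0a: fa ff ⇒ word 0xfffa (little)
  op=0xfffa>>10=0x3f ⇒ jmp (J)
  [9:0] imm=1018 (s10→-6) = $-6
  target = base 0x494e + off 0x0a + 2 + imm -6 = 0x4954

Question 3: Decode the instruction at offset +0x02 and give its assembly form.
cmpi $91, %r1

@+02  little-endian(5b d5) = 0xd55b
  opcode bits[15:10]=0x35: cmpi/RI
  rd@[9:8]=0x1 ⇒ %r1
  imm@[7:0]=0x5b ⇒ $91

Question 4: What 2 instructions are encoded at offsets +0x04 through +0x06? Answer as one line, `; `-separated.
mov %r3, %r2; not %r2

@+04  little-endian(c0 3a) = 0x3ac0
  top 6b → 0xe → mov [RR]
  [9:8] rd=2 = %r2
  [7:6] rs=3 = %r3
@+06  little-endian(00 c2) = 0xc200
  top 6b → 0x30 → not [R]
  [9:8] rd=2 = %r2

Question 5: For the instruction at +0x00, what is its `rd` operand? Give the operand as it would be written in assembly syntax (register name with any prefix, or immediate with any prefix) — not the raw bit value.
[00] bf 6e → 0x6ebf
  opcode bits[15:10]=0x1b: lsli/RI
  rd: (w>>8)&0x3=0x2 → %r2
  imm: (w>>0)&0xff=0xbf → $191

%r2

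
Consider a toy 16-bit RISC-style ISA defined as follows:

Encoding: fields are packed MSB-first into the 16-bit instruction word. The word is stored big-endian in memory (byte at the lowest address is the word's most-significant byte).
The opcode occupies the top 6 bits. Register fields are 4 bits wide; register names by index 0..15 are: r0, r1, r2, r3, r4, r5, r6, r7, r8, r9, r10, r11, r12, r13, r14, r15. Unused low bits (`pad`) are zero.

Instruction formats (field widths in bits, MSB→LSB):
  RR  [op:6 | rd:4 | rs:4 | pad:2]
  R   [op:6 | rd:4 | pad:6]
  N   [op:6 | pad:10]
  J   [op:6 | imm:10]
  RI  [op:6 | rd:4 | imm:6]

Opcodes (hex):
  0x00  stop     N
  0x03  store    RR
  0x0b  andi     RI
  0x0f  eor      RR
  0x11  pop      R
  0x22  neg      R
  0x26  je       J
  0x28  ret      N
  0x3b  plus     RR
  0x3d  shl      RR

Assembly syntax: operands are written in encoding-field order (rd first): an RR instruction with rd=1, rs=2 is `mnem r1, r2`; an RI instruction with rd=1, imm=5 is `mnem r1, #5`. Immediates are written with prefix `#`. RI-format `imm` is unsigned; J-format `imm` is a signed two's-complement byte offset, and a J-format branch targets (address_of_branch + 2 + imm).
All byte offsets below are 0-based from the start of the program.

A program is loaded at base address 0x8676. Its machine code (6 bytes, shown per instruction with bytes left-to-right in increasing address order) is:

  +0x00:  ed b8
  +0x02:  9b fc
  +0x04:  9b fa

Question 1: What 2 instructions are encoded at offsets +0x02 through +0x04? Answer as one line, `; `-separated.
+0x02: 9b fc ⇒ word 0x9bfc (big)
  op=0x9bfc>>10=0x26 ⇒ je (J)
  [9:0] imm=1020 (s10→-4) = #-4
+0x04: 9b fa ⇒ word 0x9bfa (big)
  op=0x9bfa>>10=0x26 ⇒ je (J)
  [9:0] imm=1018 (s10→-6) = #-6

je #-4; je #-6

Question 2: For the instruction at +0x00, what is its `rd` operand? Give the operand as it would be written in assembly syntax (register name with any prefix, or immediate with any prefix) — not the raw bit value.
r6

+0x00: ed b8 ⇒ word 0xedb8 (big)
  top 6b → 0x3b → plus [RR]
  [9:6] rd=6 = r6
  [5:2] rs=14 = r14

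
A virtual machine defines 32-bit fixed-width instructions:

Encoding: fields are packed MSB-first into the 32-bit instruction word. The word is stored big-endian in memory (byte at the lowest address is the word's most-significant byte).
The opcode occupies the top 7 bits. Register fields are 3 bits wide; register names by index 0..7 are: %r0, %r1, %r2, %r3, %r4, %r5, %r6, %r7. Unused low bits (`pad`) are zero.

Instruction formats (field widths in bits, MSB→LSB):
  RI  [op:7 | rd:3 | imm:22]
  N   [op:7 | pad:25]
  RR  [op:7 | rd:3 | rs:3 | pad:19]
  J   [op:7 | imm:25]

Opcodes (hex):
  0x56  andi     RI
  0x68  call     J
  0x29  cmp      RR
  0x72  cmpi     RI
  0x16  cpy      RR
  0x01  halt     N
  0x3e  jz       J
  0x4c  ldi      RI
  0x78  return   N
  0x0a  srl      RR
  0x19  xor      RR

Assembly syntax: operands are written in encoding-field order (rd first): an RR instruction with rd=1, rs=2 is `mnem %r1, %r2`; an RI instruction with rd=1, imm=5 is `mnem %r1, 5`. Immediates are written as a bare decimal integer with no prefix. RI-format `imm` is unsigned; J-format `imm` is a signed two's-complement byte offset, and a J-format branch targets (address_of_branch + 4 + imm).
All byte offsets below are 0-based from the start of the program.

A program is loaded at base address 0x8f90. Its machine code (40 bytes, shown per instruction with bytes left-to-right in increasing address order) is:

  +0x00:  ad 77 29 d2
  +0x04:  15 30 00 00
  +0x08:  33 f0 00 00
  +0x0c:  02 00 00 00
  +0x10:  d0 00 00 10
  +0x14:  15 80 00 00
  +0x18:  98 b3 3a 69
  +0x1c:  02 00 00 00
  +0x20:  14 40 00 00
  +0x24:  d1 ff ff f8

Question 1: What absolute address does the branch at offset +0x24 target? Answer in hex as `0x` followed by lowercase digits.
+0x24: d1 ff ff f8 ⇒ word 0xd1fffff8 (big)
  op=0xd1fffff8>>25=0x68 ⇒ call (J)
  [24:0] imm=33554424 (s25→-8) = -8
  target = base 0x8f90 + off 0x24 + 4 + imm -8 = 0x8fb0

0x8fb0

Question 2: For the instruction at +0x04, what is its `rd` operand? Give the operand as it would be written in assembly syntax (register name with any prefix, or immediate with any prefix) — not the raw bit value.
%r4

[04] 15 30 00 00 → 0x15300000
  opcode bits[31:25]=0xa: srl/RR
  rd: (w>>22)&0x7=0x4 → %r4
  rs: (w>>19)&0x7=0x6 → %r6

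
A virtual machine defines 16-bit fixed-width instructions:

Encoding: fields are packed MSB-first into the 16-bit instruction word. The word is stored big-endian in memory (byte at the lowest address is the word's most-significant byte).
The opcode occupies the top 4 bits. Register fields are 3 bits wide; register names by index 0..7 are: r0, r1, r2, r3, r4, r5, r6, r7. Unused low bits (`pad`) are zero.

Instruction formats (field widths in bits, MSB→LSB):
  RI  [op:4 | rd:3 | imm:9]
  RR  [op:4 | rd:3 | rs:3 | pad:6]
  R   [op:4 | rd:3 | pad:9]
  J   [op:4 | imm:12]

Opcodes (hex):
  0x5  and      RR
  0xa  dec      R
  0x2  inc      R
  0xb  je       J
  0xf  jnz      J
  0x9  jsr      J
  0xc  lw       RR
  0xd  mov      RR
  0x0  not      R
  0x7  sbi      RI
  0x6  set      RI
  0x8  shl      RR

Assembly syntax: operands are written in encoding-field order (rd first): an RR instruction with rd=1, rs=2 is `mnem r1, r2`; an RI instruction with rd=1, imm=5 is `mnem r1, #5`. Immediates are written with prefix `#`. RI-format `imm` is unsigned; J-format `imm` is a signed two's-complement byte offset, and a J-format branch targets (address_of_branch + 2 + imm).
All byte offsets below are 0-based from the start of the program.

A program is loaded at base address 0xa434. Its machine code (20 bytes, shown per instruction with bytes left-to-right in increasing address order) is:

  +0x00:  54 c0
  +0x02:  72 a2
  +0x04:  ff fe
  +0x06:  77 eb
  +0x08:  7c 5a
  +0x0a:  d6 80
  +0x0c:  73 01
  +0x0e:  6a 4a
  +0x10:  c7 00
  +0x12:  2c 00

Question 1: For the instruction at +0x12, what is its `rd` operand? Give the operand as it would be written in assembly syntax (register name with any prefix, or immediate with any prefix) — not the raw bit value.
off 0x12: read 2c 00 as big → 0x2c00
  top 4b → 0x2 → inc [R]
  rd: (w>>9)&0x7=0x6 → r6

r6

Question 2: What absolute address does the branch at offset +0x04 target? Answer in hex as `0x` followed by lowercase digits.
0xa438

@+04  big-endian(ff fe) = 0xfffe
  top 4b → 0xf → jnz [J]
  imm: (w>>0)&0xfff=0xffe (s12→-2) → #-2
  target = base 0xa434 + off 0x04 + 2 + imm -2 = 0xa438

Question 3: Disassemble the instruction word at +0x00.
and r2, r3

off 0x00: read 54 c0 as big → 0x54c0
  op=0x54c0>>12=0x5 ⇒ and (RR)
  [11:9] rd=2 = r2
  [8:6] rs=3 = r3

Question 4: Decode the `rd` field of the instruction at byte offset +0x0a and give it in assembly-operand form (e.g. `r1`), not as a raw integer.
[0a] d6 80 → 0xd680
  opcode bits[15:12]=0xd: mov/RR
  rd@[11:9]=0x3 ⇒ r3
  rs@[8:6]=0x2 ⇒ r2

r3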